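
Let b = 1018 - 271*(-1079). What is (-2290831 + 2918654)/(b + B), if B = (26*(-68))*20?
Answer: 627823/258067 ≈ 2.4328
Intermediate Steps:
B = -35360 (B = -1768*20 = -35360)
b = 293427 (b = 1018 + 292409 = 293427)
(-2290831 + 2918654)/(b + B) = (-2290831 + 2918654)/(293427 - 35360) = 627823/258067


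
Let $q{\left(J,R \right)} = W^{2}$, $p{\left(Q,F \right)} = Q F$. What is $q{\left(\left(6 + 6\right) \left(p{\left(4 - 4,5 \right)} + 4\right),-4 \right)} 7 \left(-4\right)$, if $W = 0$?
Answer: $0$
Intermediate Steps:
$p{\left(Q,F \right)} = F Q$
$q{\left(J,R \right)} = 0$ ($q{\left(J,R \right)} = 0^{2} = 0$)
$q{\left(\left(6 + 6\right) \left(p{\left(4 - 4,5 \right)} + 4\right),-4 \right)} 7 \left(-4\right) = 0 \cdot 7 \left(-4\right) = 0 \left(-4\right) = 0$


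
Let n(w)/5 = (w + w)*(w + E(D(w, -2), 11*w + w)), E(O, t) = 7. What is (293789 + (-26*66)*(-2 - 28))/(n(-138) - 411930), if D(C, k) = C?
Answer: -345269/231150 ≈ -1.4937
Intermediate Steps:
n(w) = 10*w*(7 + w) (n(w) = 5*((w + w)*(w + 7)) = 5*((2*w)*(7 + w)) = 5*(2*w*(7 + w)) = 10*w*(7 + w))
(293789 + (-26*66)*(-2 - 28))/(n(-138) - 411930) = (293789 + (-26*66)*(-2 - 28))/(10*(-138)*(7 - 138) - 411930) = (293789 - 1716*(-30))/(10*(-138)*(-131) - 411930) = (293789 + 51480)/(180780 - 411930) = 345269/(-231150) = 345269*(-1/231150) = -345269/231150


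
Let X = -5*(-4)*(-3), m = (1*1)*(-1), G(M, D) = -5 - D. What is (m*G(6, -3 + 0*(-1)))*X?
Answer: -120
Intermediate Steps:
m = -1 (m = 1*(-1) = -1)
X = -60 (X = 20*(-3) = -60)
(m*G(6, -3 + 0*(-1)))*X = -(-5 - (-3 + 0*(-1)))*(-60) = -(-5 - (-3 + 0))*(-60) = -(-5 - 1*(-3))*(-60) = -(-5 + 3)*(-60) = -1*(-2)*(-60) = 2*(-60) = -120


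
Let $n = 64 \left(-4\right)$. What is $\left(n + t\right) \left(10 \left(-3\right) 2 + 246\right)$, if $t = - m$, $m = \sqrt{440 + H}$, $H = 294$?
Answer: $-47616 - 186 \sqrt{734} \approx -52655.0$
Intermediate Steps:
$m = \sqrt{734}$ ($m = \sqrt{440 + 294} = \sqrt{734} \approx 27.092$)
$n = -256$
$t = - \sqrt{734} \approx -27.092$
$\left(n + t\right) \left(10 \left(-3\right) 2 + 246\right) = \left(-256 - \sqrt{734}\right) \left(10 \left(-3\right) 2 + 246\right) = \left(-256 - \sqrt{734}\right) \left(\left(-30\right) 2 + 246\right) = \left(-256 - \sqrt{734}\right) \left(-60 + 246\right) = \left(-256 - \sqrt{734}\right) 186 = -47616 - 186 \sqrt{734}$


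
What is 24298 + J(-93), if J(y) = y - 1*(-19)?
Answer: 24224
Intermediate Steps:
J(y) = 19 + y (J(y) = y + 19 = 19 + y)
24298 + J(-93) = 24298 + (19 - 93) = 24298 - 74 = 24224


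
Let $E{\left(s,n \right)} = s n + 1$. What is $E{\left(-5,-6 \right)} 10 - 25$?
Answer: $285$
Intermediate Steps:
$E{\left(s,n \right)} = 1 + n s$ ($E{\left(s,n \right)} = n s + 1 = 1 + n s$)
$E{\left(-5,-6 \right)} 10 - 25 = \left(1 - -30\right) 10 - 25 = \left(1 + 30\right) 10 - 25 = 31 \cdot 10 - 25 = 310 - 25 = 285$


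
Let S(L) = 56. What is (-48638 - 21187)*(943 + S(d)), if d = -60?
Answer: -69755175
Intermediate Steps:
(-48638 - 21187)*(943 + S(d)) = (-48638 - 21187)*(943 + 56) = -69825*999 = -69755175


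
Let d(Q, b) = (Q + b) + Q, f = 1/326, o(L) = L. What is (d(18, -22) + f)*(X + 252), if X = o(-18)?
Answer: 534105/163 ≈ 3276.7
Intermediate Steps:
f = 1/326 ≈ 0.0030675
d(Q, b) = b + 2*Q
X = -18
(d(18, -22) + f)*(X + 252) = ((-22 + 2*18) + 1/326)*(-18 + 252) = ((-22 + 36) + 1/326)*234 = (14 + 1/326)*234 = (4565/326)*234 = 534105/163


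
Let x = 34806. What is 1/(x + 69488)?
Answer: 1/104294 ≈ 9.5883e-6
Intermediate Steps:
1/(x + 69488) = 1/(34806 + 69488) = 1/104294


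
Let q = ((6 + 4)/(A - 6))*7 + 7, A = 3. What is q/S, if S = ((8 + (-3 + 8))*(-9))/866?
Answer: 42434/351 ≈ 120.89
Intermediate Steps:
S = -117/866 (S = ((8 + 5)*(-9))*(1/866) = (13*(-9))*(1/866) = -117*1/866 = -117/866 ≈ -0.13510)
q = -49/3 (q = ((6 + 4)/(3 - 6))*7 + 7 = (10/(-3))*7 + 7 = (10*(-1/3))*7 + 7 = -10/3*7 + 7 = -70/3 + 7 = -49/3 ≈ -16.333)
q/S = -49/(3*(-117/866)) = -49/3*(-866/117) = 42434/351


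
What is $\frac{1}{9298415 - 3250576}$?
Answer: $\frac{1}{6047839} \approx 1.6535 \cdot 10^{-7}$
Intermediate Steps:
$\frac{1}{9298415 - 3250576} = \frac{1}{6047839}$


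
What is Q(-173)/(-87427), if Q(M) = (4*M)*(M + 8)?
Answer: -114180/87427 ≈ -1.3060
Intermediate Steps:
Q(M) = 4*M*(8 + M) (Q(M) = (4*M)*(8 + M) = 4*M*(8 + M))
Q(-173)/(-87427) = (4*(-173)*(8 - 173))/(-87427) = (4*(-173)*(-165))*(-1/87427) = 114180*(-1/87427) = -114180/87427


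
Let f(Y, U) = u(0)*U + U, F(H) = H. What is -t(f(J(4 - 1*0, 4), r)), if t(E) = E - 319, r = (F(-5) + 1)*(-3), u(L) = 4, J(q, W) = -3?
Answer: 259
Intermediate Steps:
r = 12 (r = (-5 + 1)*(-3) = -4*(-3) = 12)
f(Y, U) = 5*U (f(Y, U) = 4*U + U = 5*U)
t(E) = -319 + E
-t(f(J(4 - 1*0, 4), r)) = -(-319 + 5*12) = -(-319 + 60) = -1*(-259) = 259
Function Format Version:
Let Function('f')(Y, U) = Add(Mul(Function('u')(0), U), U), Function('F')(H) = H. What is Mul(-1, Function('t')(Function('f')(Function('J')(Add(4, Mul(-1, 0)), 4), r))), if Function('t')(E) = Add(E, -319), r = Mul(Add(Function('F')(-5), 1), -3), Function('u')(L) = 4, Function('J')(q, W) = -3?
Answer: 259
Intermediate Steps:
r = 12 (r = Mul(Add(-5, 1), -3) = Mul(-4, -3) = 12)
Function('f')(Y, U) = Mul(5, U) (Function('f')(Y, U) = Add(Mul(4, U), U) = Mul(5, U))
Function('t')(E) = Add(-319, E)
Mul(-1, Function('t')(Function('f')(Function('J')(Add(4, Mul(-1, 0)), 4), r))) = Mul(-1, Add(-319, Mul(5, 12))) = Mul(-1, Add(-319, 60)) = Mul(-1, -259) = 259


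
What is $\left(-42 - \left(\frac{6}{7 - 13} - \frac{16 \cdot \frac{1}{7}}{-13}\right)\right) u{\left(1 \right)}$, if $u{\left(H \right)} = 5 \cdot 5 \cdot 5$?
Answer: $- \frac{468375}{91} \approx -5147.0$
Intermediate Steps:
$u{\left(H \right)} = 125$ ($u{\left(H \right)} = 25 \cdot 5 = 125$)
$\left(-42 - \left(\frac{6}{7 - 13} - \frac{16 \cdot \frac{1}{7}}{-13}\right)\right) u{\left(1 \right)} = \left(-42 - \left(\frac{6}{7 - 13} - \frac{16 \cdot \frac{1}{7}}{-13}\right)\right) 125 = \left(-42 - \left(\frac{6}{7 - 13} - 16 \cdot \frac{1}{7} \left(- \frac{1}{13}\right)\right)\right) 125 = \left(-42 - \left(\frac{16}{91} + \frac{6}{-6}\right)\right) 125 = \left(-42 - - \frac{75}{91}\right) 125 = \left(-42 + \left(- \frac{16}{91} + 1\right)\right) 125 = \left(-42 + \frac{75}{91}\right) 125 = \left(- \frac{3747}{91}\right) 125 = - \frac{468375}{91}$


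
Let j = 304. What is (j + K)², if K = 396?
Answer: 490000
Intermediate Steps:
(j + K)² = (304 + 396)² = 700² = 490000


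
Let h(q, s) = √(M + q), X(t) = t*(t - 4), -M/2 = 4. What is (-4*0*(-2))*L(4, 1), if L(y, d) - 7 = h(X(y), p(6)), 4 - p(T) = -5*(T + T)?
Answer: 0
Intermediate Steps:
M = -8 (M = -2*4 = -8)
X(t) = t*(-4 + t)
p(T) = 4 + 10*T (p(T) = 4 - (-5)*(T + T) = 4 - (-5)*2*T = 4 - (-10)*T = 4 + 10*T)
h(q, s) = √(-8 + q)
L(y, d) = 7 + √(-8 + y*(-4 + y))
(-4*0*(-2))*L(4, 1) = (-4*0*(-2))*(7 + √(-8 + 4*(-4 + 4))) = (0*(-2))*(7 + √(-8 + 4*0)) = 0*(7 + √(-8 + 0)) = 0*(7 + √(-8)) = 0*(7 + 2*I*√2) = 0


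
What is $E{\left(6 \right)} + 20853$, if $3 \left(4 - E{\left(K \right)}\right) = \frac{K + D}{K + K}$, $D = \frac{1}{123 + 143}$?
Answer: $\frac{199725035}{9576} \approx 20857.0$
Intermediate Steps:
$D = \frac{1}{266} \approx 0.0037594$
$E{\left(K \right)} = 4 - \frac{\frac{1}{266} + K}{6 K}$ ($E{\left(K \right)} = 4 - \frac{\left(K + \frac{1}{266}\right) \frac{1}{K + K}}{3} = 4 - \frac{\left(\frac{1}{266} + K\right) \frac{1}{2 K}}{3} = 4 - \frac{\frac{1}{2} \frac{1}{K} \left(\frac{1}{266} + K\right)}{3} = 4 - \frac{\frac{1}{266} + K}{6 K}$)
$E{\left(6 \right)} + 20853 = \frac{-1 + 6118 \cdot 6}{1596 \cdot 6} + 20853 = \frac{1}{1596} \cdot \frac{1}{6} \left(-1 + 36708\right) + 20853 = \frac{1}{1596} \cdot \frac{1}{6} \cdot 36707 + 20853 = \frac{36707}{9576} + 20853 = \frac{199725035}{9576}$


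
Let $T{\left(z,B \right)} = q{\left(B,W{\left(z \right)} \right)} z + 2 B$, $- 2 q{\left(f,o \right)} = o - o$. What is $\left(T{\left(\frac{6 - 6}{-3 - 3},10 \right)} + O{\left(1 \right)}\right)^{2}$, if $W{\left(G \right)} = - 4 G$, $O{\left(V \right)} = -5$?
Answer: $225$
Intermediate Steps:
$q{\left(f,o \right)} = 0$ ($q{\left(f,o \right)} = - \frac{o - o}{2} = \left(- \frac{1}{2}\right) 0 = 0$)
$T{\left(z,B \right)} = 2 B$ ($T{\left(z,B \right)} = 0 z + 2 B = 0 + 2 B = 2 B$)
$\left(T{\left(\frac{6 - 6}{-3 - 3},10 \right)} + O{\left(1 \right)}\right)^{2} = \left(2 \cdot 10 - 5\right)^{2} = \left(20 - 5\right)^{2} = 15^{2} = 225$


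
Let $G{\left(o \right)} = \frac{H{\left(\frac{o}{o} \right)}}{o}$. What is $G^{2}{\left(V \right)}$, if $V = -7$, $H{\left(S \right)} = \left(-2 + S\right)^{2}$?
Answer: $\frac{1}{49} \approx 0.020408$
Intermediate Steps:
$G{\left(o \right)} = \frac{1}{o}$ ($G{\left(o \right)} = \frac{\left(-2 + \frac{o}{o}\right)^{2}}{o} = \frac{\left(-2 + 1\right)^{2}}{o} = \frac{\left(-1\right)^{2}}{o} = 1 \frac{1}{o} = \frac{1}{o}$)
$G^{2}{\left(V \right)} = \left(\frac{1}{-7}\right)^{2} = \left(- \frac{1}{7}\right)^{2} = \frac{1}{49}$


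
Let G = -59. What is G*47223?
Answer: -2786157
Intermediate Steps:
G*47223 = -59*47223 = -2786157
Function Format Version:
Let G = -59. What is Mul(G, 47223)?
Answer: -2786157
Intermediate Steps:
Mul(G, 47223) = Mul(-59, 47223) = -2786157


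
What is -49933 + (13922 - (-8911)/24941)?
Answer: -128305920/3563 ≈ -36011.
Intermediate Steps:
-49933 + (13922 - (-8911)/24941) = -49933 + (13922 - 1*(-1273/3563)) = -49933 + (13922 + 1273/3563) = -49933 + 49605359/3563 = -128305920/3563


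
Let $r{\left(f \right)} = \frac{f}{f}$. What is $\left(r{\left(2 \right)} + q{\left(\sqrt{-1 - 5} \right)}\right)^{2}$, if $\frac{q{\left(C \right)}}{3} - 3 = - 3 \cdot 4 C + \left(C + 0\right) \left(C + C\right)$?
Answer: $-7100 + 1872 i \sqrt{6} \approx -7100.0 + 4585.4 i$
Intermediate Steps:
$q{\left(C \right)} = 9 - 36 C + 6 C^{2}$ ($q{\left(C \right)} = 9 + 3 \left(- 3 \cdot 4 C + \left(C + 0\right) \left(C + C\right)\right) = 9 + 3 \left(- 12 C + C 2 C\right) = 9 + 3 \left(- 12 C + 2 C^{2}\right) = 9 + \left(- 36 C + 6 C^{2}\right) = 9 - 36 C + 6 C^{2}$)
$r{\left(f \right)} = 1$
$\left(r{\left(2 \right)} + q{\left(\sqrt{-1 - 5} \right)}\right)^{2} = \left(1 + \left(9 - 36 \sqrt{-1 - 5} + 6 \left(\sqrt{-1 - 5}\right)^{2}\right)\right)^{2} = \left(1 + \left(9 - 36 \sqrt{-6} + 6 \left(\sqrt{-6}\right)^{2}\right)\right)^{2} = \left(1 + \left(9 - 36 i \sqrt{6} + 6 \left(i \sqrt{6}\right)^{2}\right)\right)^{2} = \left(1 + \left(9 - 36 i \sqrt{6} + 6 \left(-6\right)\right)\right)^{2} = \left(1 - \left(27 + 36 i \sqrt{6}\right)\right)^{2} = \left(-26 - 36 i \sqrt{6}\right)^{2}$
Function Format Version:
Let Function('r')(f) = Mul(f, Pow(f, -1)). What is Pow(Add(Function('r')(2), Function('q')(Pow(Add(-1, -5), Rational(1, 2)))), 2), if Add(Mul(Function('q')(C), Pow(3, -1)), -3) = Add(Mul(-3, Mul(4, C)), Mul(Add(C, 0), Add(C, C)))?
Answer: Add(-7100, Mul(1872, I, Pow(6, Rational(1, 2)))) ≈ Add(-7100.0, Mul(4585.4, I))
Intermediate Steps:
Function('q')(C) = Add(9, Mul(-36, C), Mul(6, Pow(C, 2))) (Function('q')(C) = Add(9, Mul(3, Add(Mul(-3, Mul(4, C)), Mul(Add(C, 0), Add(C, C))))) = Add(9, Mul(3, Add(Mul(-12, C), Mul(C, Mul(2, C))))) = Add(9, Mul(3, Add(Mul(-12, C), Mul(2, Pow(C, 2))))) = Add(9, Add(Mul(-36, C), Mul(6, Pow(C, 2)))) = Add(9, Mul(-36, C), Mul(6, Pow(C, 2))))
Function('r')(f) = 1
Pow(Add(Function('r')(2), Function('q')(Pow(Add(-1, -5), Rational(1, 2)))), 2) = Pow(Add(1, Add(9, Mul(-36, Pow(Add(-1, -5), Rational(1, 2))), Mul(6, Pow(Pow(Add(-1, -5), Rational(1, 2)), 2)))), 2) = Pow(Add(1, Add(9, Mul(-36, Pow(-6, Rational(1, 2))), Mul(6, Pow(Pow(-6, Rational(1, 2)), 2)))), 2) = Pow(Add(1, Add(9, Mul(-36, Mul(I, Pow(6, Rational(1, 2)))), Mul(6, Pow(Mul(I, Pow(6, Rational(1, 2))), 2)))), 2) = Pow(Add(1, Add(9, Mul(-36, I, Pow(6, Rational(1, 2))), Mul(6, -6))), 2) = Pow(Add(1, Add(9, Mul(-36, I, Pow(6, Rational(1, 2))), -36)), 2) = Pow(Add(1, Add(-27, Mul(-36, I, Pow(6, Rational(1, 2))))), 2) = Pow(Add(-26, Mul(-36, I, Pow(6, Rational(1, 2)))), 2)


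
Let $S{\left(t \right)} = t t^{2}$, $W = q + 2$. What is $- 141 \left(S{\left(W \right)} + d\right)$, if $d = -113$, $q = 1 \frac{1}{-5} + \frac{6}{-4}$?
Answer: $\frac{15929193}{1000} \approx 15929.0$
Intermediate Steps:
$q = - \frac{17}{10}$ ($q = 1 \left(- \frac{1}{5}\right) + 6 \left(- \frac{1}{4}\right) = - \frac{1}{5} - \frac{3}{2} = - \frac{17}{10} \approx -1.7$)
$W = \frac{3}{10}$ ($W = - \frac{17}{10} + 2 = \frac{3}{10} \approx 0.3$)
$S{\left(t \right)} = t^{3}$
$- 141 \left(S{\left(W \right)} + d\right) = - 141 \left(\left(\frac{3}{10}\right)^{3} - 113\right) = - 141 \left(\frac{27}{1000} - 113\right) = \left(-141\right) \left(- \frac{112973}{1000}\right) = \frac{15929193}{1000}$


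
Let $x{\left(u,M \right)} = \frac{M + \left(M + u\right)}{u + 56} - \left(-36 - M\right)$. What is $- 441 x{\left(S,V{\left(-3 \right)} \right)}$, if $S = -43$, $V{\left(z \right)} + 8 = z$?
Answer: $-8820$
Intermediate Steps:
$V{\left(z \right)} = -8 + z$
$x{\left(u,M \right)} = 36 + M + \frac{u + 2 M}{56 + u}$ ($x{\left(u,M \right)} = \frac{u + 2 M}{56 + u} + \left(36 + M\right) = 36 + M + \frac{u + 2 M}{56 + u}$)
$- 441 x{\left(S,V{\left(-3 \right)} \right)} = - 441 \frac{2016 + 37 \left(-43\right) + 58 \left(-8 - 3\right) + \left(-8 - 3\right) \left(-43\right)}{56 - 43} = - 441 \frac{2016 - 1591 + 58 \left(-11\right) - -473}{13} = - 441 \frac{2016 - 1591 - 638 + 473}{13} = - 441 \cdot \frac{1}{13} \cdot 260 = \left(-441\right) 20 = -8820$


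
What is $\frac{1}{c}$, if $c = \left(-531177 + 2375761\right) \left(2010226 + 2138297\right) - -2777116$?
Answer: $\frac{1}{7652301926548} \approx 1.3068 \cdot 10^{-13}$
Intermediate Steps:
$c = 7652301926548$ ($c = 1844584 \cdot 4148523 + 2777116 = 7652299149432 + 2777116 = 7652301926548$)
$\frac{1}{c} = \frac{1}{7652301926548}$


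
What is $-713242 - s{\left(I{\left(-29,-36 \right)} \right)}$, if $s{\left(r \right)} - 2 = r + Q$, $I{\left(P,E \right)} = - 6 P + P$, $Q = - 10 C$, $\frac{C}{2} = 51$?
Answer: $-712369$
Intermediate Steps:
$C = 102$ ($C = 2 \cdot 51 = 102$)
$Q = -1020$ ($Q = \left(-10\right) 102 = -1020$)
$I{\left(P,E \right)} = - 5 P$
$s{\left(r \right)} = -1018 + r$ ($s{\left(r \right)} = 2 + \left(r - 1020\right) = 2 + \left(-1020 + r\right) = -1018 + r$)
$-713242 - s{\left(I{\left(-29,-36 \right)} \right)} = -713242 - \left(-1018 - -145\right) = -713242 - \left(-1018 + 145\right) = -713242 - -873 = -713242 + 873 = -712369$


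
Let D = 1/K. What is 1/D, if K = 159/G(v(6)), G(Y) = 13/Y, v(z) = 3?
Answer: 477/13 ≈ 36.692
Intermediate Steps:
K = 477/13 (K = 159/((13/3)) = 159/((13*(⅓))) = 159/(13/3) = 159*(3/13) = 477/13 ≈ 36.692)
D = 13/477 (D = 1/(477/13) = 13/477 ≈ 0.027254)
1/D = 1/(13/477) = 477/13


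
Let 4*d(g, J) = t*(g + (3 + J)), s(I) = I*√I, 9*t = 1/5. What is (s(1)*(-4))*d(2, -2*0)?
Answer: -⅑ ≈ -0.11111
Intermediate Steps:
t = 1/45 (t = (⅑)/5 = (⅑)*(⅕) = 1/45 ≈ 0.022222)
s(I) = I^(3/2)
d(g, J) = 1/60 + J/180 + g/180 (d(g, J) = ((g + (3 + J))/45)/4 = ((3 + J + g)/45)/4 = (1/15 + J/45 + g/45)/4 = 1/60 + J/180 + g/180)
(s(1)*(-4))*d(2, -2*0) = (1^(3/2)*(-4))*(1/60 + (-2*0)/180 + (1/180)*2) = (1*(-4))*(1/60 + (1/180)*0 + 1/90) = -4*(1/60 + 0 + 1/90) = -4*1/36 = -⅑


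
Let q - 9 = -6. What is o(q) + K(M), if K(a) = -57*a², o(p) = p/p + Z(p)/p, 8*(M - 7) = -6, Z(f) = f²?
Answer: -35561/16 ≈ -2222.6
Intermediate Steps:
q = 3 (q = 9 - 6 = 3)
M = 25/4 (M = 7 + (⅛)*(-6) = 7 - ¾ = 25/4 ≈ 6.2500)
o(p) = 1 + p (o(p) = p/p + p²/p = 1 + p)
o(q) + K(M) = (1 + 3) - 57*(25/4)² = 4 - 57*625/16 = 4 - 35625/16 = -35561/16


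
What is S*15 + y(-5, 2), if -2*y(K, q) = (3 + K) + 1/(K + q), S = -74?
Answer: -6653/6 ≈ -1108.8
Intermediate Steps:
y(K, q) = -3/2 - K/2 - 1/(2*(K + q)) (y(K, q) = -((3 + K) + 1/(K + q))/2 = -(3 + K + 1/(K + q))/2 = -3/2 - K/2 - 1/(2*(K + q)))
S*15 + y(-5, 2) = -74*15 + (-1 - 1*(-5)**2 - 3*(-5) - 3*2 - 1*(-5)*2)/(2*(-5 + 2)) = -1110 + (1/2)*(-1 - 1*25 + 15 - 6 + 10)/(-3) = -1110 + (1/2)*(-1/3)*(-1 - 25 + 15 - 6 + 10) = -1110 + (1/2)*(-1/3)*(-7) = -1110 + 7/6 = -6653/6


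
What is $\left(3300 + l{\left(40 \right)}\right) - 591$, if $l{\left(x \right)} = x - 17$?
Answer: $2732$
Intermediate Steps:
$l{\left(x \right)} = -17 + x$ ($l{\left(x \right)} = x - 17 = -17 + x$)
$\left(3300 + l{\left(40 \right)}\right) - 591 = \left(3300 + \left(-17 + 40\right)\right) - 591 = \left(3300 + 23\right) - 591 = 3323 - 591 = 2732$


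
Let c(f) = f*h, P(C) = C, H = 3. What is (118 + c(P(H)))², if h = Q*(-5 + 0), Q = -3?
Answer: 26569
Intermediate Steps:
h = 15 (h = -3*(-5 + 0) = -3*(-5) = 15)
c(f) = 15*f (c(f) = f*15 = 15*f)
(118 + c(P(H)))² = (118 + 15*3)² = (118 + 45)² = 163² = 26569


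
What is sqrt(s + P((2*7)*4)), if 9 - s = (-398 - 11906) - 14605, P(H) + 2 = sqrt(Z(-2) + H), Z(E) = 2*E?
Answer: sqrt(26916 + 2*sqrt(13)) ≈ 164.08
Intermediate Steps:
P(H) = -2 + sqrt(-4 + H) (P(H) = -2 + sqrt(2*(-2) + H) = -2 + sqrt(-4 + H))
s = 26918 (s = 9 - ((-398 - 11906) - 14605) = 9 - (-12304 - 14605) = 9 - 1*(-26909) = 9 + 26909 = 26918)
sqrt(s + P((2*7)*4)) = sqrt(26918 + (-2 + sqrt(-4 + (2*7)*4))) = sqrt(26918 + (-2 + sqrt(-4 + 14*4))) = sqrt(26918 + (-2 + sqrt(-4 + 56))) = sqrt(26918 + (-2 + sqrt(52))) = sqrt(26918 + (-2 + 2*sqrt(13))) = sqrt(26916 + 2*sqrt(13))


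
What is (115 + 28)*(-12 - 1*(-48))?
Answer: 5148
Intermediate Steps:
(115 + 28)*(-12 - 1*(-48)) = 143*(-12 + 48) = 143*36 = 5148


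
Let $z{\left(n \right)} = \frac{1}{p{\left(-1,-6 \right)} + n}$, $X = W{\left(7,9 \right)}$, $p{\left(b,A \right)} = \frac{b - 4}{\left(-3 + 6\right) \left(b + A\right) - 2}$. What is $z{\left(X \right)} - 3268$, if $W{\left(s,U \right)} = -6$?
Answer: $- \frac{434667}{133} \approx -3268.2$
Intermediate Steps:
$p{\left(b,A \right)} = \frac{-4 + b}{-2 + 3 A + 3 b}$ ($p{\left(b,A \right)} = \frac{-4 + b}{3 \left(A + b\right) - 2} = \frac{-4 + b}{\left(3 A + 3 b\right) - 2} = \frac{-4 + b}{-2 + 3 A + 3 b}$)
$X = -6$
$z{\left(n \right)} = \frac{1}{\frac{5}{23} + n}$ ($z{\left(n \right)} = \frac{1}{\frac{-4 - 1}{-2 + 3 \left(-6\right) + 3 \left(-1\right)} + n} = \frac{1}{\frac{1}{-2 - 18 - 3} \left(-5\right) + n} = \frac{1}{\frac{1}{-23} \left(-5\right) + n} = \frac{1}{\left(- \frac{1}{23}\right) \left(-5\right) + n} = \frac{1}{\frac{5}{23} + n}$)
$z{\left(X \right)} - 3268 = \frac{23}{5 + 23 \left(-6\right)} - 3268 = \frac{23}{5 - 138} - 3268 = \frac{23}{-133} - 3268 = 23 \left(- \frac{1}{133}\right) - 3268 = - \frac{23}{133} - 3268 = - \frac{434667}{133}$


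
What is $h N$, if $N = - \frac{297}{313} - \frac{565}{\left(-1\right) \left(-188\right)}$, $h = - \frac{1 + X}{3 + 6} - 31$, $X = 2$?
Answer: $\frac{232681}{1878} \approx 123.9$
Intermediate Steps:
$h = - \frac{94}{3}$ ($h = - \frac{1 + 2}{3 + 6} - 31 = - \frac{3}{9} - 31 = \left(-1\right) \frac{1}{3} - 31 = - \frac{1}{3} - 31 = - \frac{94}{3} \approx -31.333$)
$N = - \frac{232681}{58844}$ ($N = \left(-297\right) \frac{1}{313} - \frac{565}{188} = - \frac{297}{313} - \frac{565}{188} = - \frac{232681}{58844} \approx -3.9542$)
$h N = \left(- \frac{94}{3}\right) \left(- \frac{232681}{58844}\right) = \frac{232681}{1878}$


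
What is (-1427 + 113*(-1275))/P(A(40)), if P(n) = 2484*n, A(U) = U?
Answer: -72751/49680 ≈ -1.4644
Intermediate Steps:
(-1427 + 113*(-1275))/P(A(40)) = (-1427 + 113*(-1275))/((2484*40)) = (-1427 - 144075)/99360 = -145502*1/99360 = -72751/49680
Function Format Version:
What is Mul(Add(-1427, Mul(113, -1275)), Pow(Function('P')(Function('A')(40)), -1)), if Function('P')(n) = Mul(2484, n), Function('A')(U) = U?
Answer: Rational(-72751, 49680) ≈ -1.4644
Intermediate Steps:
Mul(Add(-1427, Mul(113, -1275)), Pow(Function('P')(Function('A')(40)), -1)) = Mul(Add(-1427, Mul(113, -1275)), Pow(Mul(2484, 40), -1)) = Mul(Add(-1427, -144075), Pow(99360, -1)) = Mul(-145502, Rational(1, 99360)) = Rational(-72751, 49680)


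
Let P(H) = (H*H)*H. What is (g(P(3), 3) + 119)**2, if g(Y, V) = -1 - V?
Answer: 13225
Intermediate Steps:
P(H) = H**3 (P(H) = H**2*H = H**3)
(g(P(3), 3) + 119)**2 = ((-1 - 1*3) + 119)**2 = ((-1 - 3) + 119)**2 = (-4 + 119)**2 = 115**2 = 13225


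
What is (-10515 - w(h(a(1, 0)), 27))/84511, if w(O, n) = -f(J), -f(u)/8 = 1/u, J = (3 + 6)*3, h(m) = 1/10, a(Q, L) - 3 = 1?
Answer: -40559/325971 ≈ -0.12443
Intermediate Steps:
a(Q, L) = 4 (a(Q, L) = 3 + 1 = 4)
h(m) = 1/10
J = 27 (J = 9*3 = 27)
f(u) = -8/u
w(O, n) = 8/27 (w(O, n) = -(-8)/27 = -1*(-8/27) = 8/27)
(-10515 - w(h(a(1, 0)), 27))/84511 = (-10515 - 1*8/27)/84511 = (-10515 - 8/27)*(1/84511) = -283913/27*1/84511 = -40559/325971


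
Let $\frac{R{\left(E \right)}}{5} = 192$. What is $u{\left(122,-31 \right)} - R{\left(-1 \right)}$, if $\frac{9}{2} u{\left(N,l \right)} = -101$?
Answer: $- \frac{8842}{9} \approx -982.44$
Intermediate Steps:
$u{\left(N,l \right)} = - \frac{202}{9}$ ($u{\left(N,l \right)} = \frac{2}{9} \left(-101\right) = - \frac{202}{9}$)
$R{\left(E \right)} = 960$ ($R{\left(E \right)} = 5 \cdot 192 = 960$)
$u{\left(122,-31 \right)} - R{\left(-1 \right)} = - \frac{202}{9} - 960 = - \frac{8842}{9}$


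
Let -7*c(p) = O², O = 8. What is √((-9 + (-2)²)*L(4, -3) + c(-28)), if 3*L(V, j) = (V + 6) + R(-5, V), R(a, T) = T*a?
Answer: √3318/21 ≈ 2.7430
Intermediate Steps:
c(p) = -64/7 (c(p) = -⅐*8² = -⅐*64 = -64/7)
L(V, j) = 2 - 4*V/3 (L(V, j) = ((V + 6) + V*(-5))/3 = ((6 + V) - 5*V)/3 = (6 - 4*V)/3 = 2 - 4*V/3)
√((-9 + (-2)²)*L(4, -3) + c(-28)) = √((-9 + (-2)²)*(2 - 4/3*4) - 64/7) = √((-9 + 4)*(2 - 16/3) - 64/7) = √(-5*(-10/3) - 64/7) = √(50/3 - 64/7) = √(158/21) = √3318/21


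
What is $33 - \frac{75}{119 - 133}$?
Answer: $\frac{537}{14} \approx 38.357$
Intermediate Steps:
$33 - \frac{75}{119 - 133} = 33 - \frac{75}{-14} = 33 - - \frac{75}{14} = 33 + \frac{75}{14} = \frac{537}{14}$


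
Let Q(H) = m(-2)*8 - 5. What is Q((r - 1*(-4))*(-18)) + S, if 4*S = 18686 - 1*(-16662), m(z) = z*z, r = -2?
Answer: 8864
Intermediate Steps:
m(z) = z²
Q(H) = 27 (Q(H) = (-2)²*8 - 5 = 4*8 - 5 = 32 - 5 = 27)
S = 8837 (S = (18686 - 1*(-16662))/4 = (18686 + 16662)/4 = (¼)*35348 = 8837)
Q((r - 1*(-4))*(-18)) + S = 27 + 8837 = 8864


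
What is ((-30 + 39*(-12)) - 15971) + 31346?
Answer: 14877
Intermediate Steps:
((-30 + 39*(-12)) - 15971) + 31346 = ((-30 - 468) - 15971) + 31346 = (-498 - 15971) + 31346 = -16469 + 31346 = 14877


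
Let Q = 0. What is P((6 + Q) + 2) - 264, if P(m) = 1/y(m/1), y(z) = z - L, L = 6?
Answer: -527/2 ≈ -263.50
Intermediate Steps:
y(z) = -6 + z (y(z) = z - 1*6 = z - 6 = -6 + z)
P(m) = 1/(-6 + m) (P(m) = 1/(-6 + m/1) = 1/(-6 + m*1) = 1/(-6 + m))
P((6 + Q) + 2) - 264 = 1/(-6 + ((6 + 0) + 2)) - 264 = 1/(-6 + (6 + 2)) - 264 = 1/(-6 + 8) - 264 = 1/2 - 264 = ½ - 264 = -527/2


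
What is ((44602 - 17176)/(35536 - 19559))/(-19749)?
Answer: -9142/105176591 ≈ -8.6920e-5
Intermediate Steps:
((44602 - 17176)/(35536 - 19559))/(-19749) = (27426/15977)*(-1/19749) = -9142/105176591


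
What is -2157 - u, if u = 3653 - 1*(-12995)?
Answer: -18805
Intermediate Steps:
u = 16648 (u = 3653 + 12995 = 16648)
-2157 - u = -2157 - 1*16648 = -2157 - 16648 = -18805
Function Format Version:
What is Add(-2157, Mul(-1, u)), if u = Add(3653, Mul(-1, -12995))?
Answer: -18805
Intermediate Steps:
u = 16648 (u = Add(3653, 12995) = 16648)
Add(-2157, Mul(-1, u)) = Add(-2157, Mul(-1, 16648)) = Add(-2157, -16648) = -18805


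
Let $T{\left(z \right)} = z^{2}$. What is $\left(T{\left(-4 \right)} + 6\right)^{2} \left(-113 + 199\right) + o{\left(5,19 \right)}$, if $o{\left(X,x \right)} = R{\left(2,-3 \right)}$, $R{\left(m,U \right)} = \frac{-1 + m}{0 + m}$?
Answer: $\frac{83249}{2} \approx 41625.0$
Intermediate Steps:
$R{\left(m,U \right)} = \frac{-1 + m}{m}$
$o{\left(X,x \right)} = \frac{1}{2}$ ($o{\left(X,x \right)} = \frac{-1 + 2}{2} = \frac{1}{2} \cdot 1 = \frac{1}{2}$)
$\left(T{\left(-4 \right)} + 6\right)^{2} \left(-113 + 199\right) + o{\left(5,19 \right)} = \left(\left(-4\right)^{2} + 6\right)^{2} \left(-113 + 199\right) + \frac{1}{2} = \left(16 + 6\right)^{2} \cdot 86 + \frac{1}{2} = 22^{2} \cdot 86 + \frac{1}{2} = 484 \cdot 86 + \frac{1}{2} = 41624 + \frac{1}{2} = \frac{83249}{2}$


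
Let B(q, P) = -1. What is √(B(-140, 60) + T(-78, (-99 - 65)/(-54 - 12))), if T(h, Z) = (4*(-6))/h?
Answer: 3*I*√13/13 ≈ 0.83205*I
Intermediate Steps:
T(h, Z) = -24/h
√(B(-140, 60) + T(-78, (-99 - 65)/(-54 - 12))) = √(-1 - 24/(-78)) = √(-1 - 24*(-1/78)) = √(-1 + 4/13) = √(-9/13) = 3*I*√13/13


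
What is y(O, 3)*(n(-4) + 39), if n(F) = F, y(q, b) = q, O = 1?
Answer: 35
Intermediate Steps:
y(O, 3)*(n(-4) + 39) = 1*(-4 + 39) = 1*35 = 35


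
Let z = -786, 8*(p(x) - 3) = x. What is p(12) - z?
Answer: 1581/2 ≈ 790.50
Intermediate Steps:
p(x) = 3 + x/8
p(12) - z = (3 + (⅛)*12) - 1*(-786) = (3 + 3/2) + 786 = 9/2 + 786 = 1581/2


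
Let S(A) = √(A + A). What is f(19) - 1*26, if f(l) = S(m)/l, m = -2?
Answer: -26 + 2*I/19 ≈ -26.0 + 0.10526*I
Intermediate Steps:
S(A) = √2*√A (S(A) = √(2*A) = √2*√A)
f(l) = 2*I/l (f(l) = (√2*√(-2))/l = (√2*(I*√2))/l = (2*I)/l = 2*I/l)
f(19) - 1*26 = 2*I/19 - 1*26 = 2*I*(1/19) - 26 = 2*I/19 - 26 = -26 + 2*I/19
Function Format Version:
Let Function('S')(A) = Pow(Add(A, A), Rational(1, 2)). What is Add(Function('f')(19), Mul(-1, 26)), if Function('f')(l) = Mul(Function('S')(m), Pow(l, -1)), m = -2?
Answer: Add(-26, Mul(Rational(2, 19), I)) ≈ Add(-26.000, Mul(0.10526, I))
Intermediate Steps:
Function('S')(A) = Mul(Pow(2, Rational(1, 2)), Pow(A, Rational(1, 2))) (Function('S')(A) = Pow(Mul(2, A), Rational(1, 2)) = Mul(Pow(2, Rational(1, 2)), Pow(A, Rational(1, 2))))
Function('f')(l) = Mul(2, I, Pow(l, -1)) (Function('f')(l) = Mul(Mul(Pow(2, Rational(1, 2)), Pow(-2, Rational(1, 2))), Pow(l, -1)) = Mul(Mul(Pow(2, Rational(1, 2)), Mul(I, Pow(2, Rational(1, 2)))), Pow(l, -1)) = Mul(Mul(2, I), Pow(l, -1)) = Mul(2, I, Pow(l, -1)))
Add(Function('f')(19), Mul(-1, 26)) = Add(Mul(2, I, Pow(19, -1)), Mul(-1, 26)) = Add(Mul(2, I, Rational(1, 19)), -26) = Add(Mul(Rational(2, 19), I), -26) = Add(-26, Mul(Rational(2, 19), I))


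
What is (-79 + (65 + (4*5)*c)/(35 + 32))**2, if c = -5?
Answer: 28387584/4489 ≈ 6323.8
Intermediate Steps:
(-79 + (65 + (4*5)*c)/(35 + 32))**2 = (-79 + (65 + (4*5)*(-5))/(35 + 32))**2 = (-79 + (65 + 20*(-5))/67)**2 = (-79 + (65 - 100)*(1/67))**2 = (-79 - 35*1/67)**2 = (-79 - 35/67)**2 = (-5328/67)**2 = 28387584/4489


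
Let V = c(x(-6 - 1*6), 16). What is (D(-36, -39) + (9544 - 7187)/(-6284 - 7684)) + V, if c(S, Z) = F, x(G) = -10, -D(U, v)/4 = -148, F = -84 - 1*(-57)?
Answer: 7889563/13968 ≈ 564.83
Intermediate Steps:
F = -27 (F = -84 + 57 = -27)
D(U, v) = 592 (D(U, v) = -4*(-148) = 592)
c(S, Z) = -27
V = -27
(D(-36, -39) + (9544 - 7187)/(-6284 - 7684)) + V = (592 + (9544 - 7187)/(-6284 - 7684)) - 27 = (592 + 2357/(-13968)) - 27 = (592 + 2357*(-1/13968)) - 27 = (592 - 2357/13968) - 27 = 8266699/13968 - 27 = 7889563/13968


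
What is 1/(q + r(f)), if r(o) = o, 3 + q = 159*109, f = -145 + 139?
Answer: 1/17322 ≈ 5.7730e-5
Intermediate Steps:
f = -6
q = 17328 (q = -3 + 159*109 = -3 + 17331 = 17328)
1/(q + r(f)) = 1/(17328 - 6) = 1/17322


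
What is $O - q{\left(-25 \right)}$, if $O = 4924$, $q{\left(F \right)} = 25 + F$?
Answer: $4924$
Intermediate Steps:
$O - q{\left(-25 \right)} = 4924 - \left(25 - 25\right) = 4924 - 0 = 4924 + 0 = 4924$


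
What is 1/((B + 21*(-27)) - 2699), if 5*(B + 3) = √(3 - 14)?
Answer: -81725/267159036 - 5*I*√11/267159036 ≈ -0.0003059 - 6.2072e-8*I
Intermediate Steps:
B = -3 + I*√11/5 (B = -3 + √(3 - 14)/5 = -3 + √(-11)/5 = -3 + (I*√11)/5 = -3 + I*√11/5 ≈ -3.0 + 0.66333*I)
1/((B + 21*(-27)) - 2699) = 1/(((-3 + I*√11/5) + 21*(-27)) - 2699) = 1/(((-3 + I*√11/5) - 567) - 2699) = 1/((-570 + I*√11/5) - 2699) = 1/(-3269 + I*√11/5)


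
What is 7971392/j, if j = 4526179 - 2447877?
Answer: 3985696/1039151 ≈ 3.8355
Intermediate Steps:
j = 2078302
7971392/j = 7971392/2078302 = 7971392*(1/2078302) = 3985696/1039151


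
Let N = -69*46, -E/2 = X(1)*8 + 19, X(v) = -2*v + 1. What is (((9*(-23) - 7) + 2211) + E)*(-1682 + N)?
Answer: -9590600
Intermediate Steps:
X(v) = 1 - 2*v
E = -22 (E = -2*((1 - 2*1)*8 + 19) = -2*((1 - 2)*8 + 19) = -2*(-1*8 + 19) = -2*(-8 + 19) = -2*11 = -22)
N = -3174
(((9*(-23) - 7) + 2211) + E)*(-1682 + N) = (((9*(-23) - 7) + 2211) - 22)*(-1682 - 3174) = (((-207 - 7) + 2211) - 22)*(-4856) = ((-214 + 2211) - 22)*(-4856) = (1997 - 22)*(-4856) = 1975*(-4856) = -9590600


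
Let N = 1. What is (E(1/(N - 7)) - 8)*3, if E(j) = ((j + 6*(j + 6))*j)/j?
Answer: 161/2 ≈ 80.500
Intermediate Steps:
E(j) = 36 + 7*j (E(j) = ((j + 6*(6 + j))*j)/j = ((j + (36 + 6*j))*j)/j = ((36 + 7*j)*j)/j = (j*(36 + 7*j))/j = 36 + 7*j)
(E(1/(N - 7)) - 8)*3 = ((36 + 7/(1 - 7)) - 8)*3 = ((36 + 7/(-6)) - 8)*3 = ((36 + 7*(-1/6)) - 8)*3 = ((36 - 7/6) - 8)*3 = (209/6 - 8)*3 = (161/6)*3 = 161/2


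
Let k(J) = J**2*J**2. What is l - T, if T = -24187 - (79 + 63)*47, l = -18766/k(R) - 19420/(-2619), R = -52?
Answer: 295551502929155/9574561152 ≈ 30868.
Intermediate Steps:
k(J) = J**4
l = 70971217283/9574561152 (l = -18766/((-52)**4) - 19420/(-2619) = -18766/7311616 - 19420*(-1/2619) = -18766*1/7311616 + 19420/2619 = -9383/3655808 + 19420/2619 = 70971217283/9574561152 ≈ 7.4125)
T = -30861 (T = -24187 - 142*47 = -24187 - 1*6674 = -24187 - 6674 = -30861)
l - T = 70971217283/9574561152 - 1*(-30861) = 70971217283/9574561152 + 30861 = 295551502929155/9574561152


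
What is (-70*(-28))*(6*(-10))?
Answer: -117600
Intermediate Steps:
(-70*(-28))*(6*(-10)) = 1960*(-60) = -117600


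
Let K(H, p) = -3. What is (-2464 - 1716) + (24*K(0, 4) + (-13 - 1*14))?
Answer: -4279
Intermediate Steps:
(-2464 - 1716) + (24*K(0, 4) + (-13 - 1*14)) = (-2464 - 1716) + (24*(-3) + (-13 - 1*14)) = -4180 + (-72 + (-13 - 14)) = -4180 + (-72 - 27) = -4180 - 99 = -4279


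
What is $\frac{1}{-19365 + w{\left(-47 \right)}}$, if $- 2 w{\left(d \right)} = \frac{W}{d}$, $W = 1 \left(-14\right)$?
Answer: $- \frac{47}{910162} \approx -5.1639 \cdot 10^{-5}$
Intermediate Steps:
$W = -14$
$w{\left(d \right)} = \frac{7}{d}$ ($w{\left(d \right)} = - \frac{\left(-14\right) \frac{1}{d}}{2} = \frac{7}{d}$)
$\frac{1}{-19365 + w{\left(-47 \right)}} = \frac{1}{-19365 + \frac{7}{-47}} = \frac{1}{-19365 + 7 \left(- \frac{1}{47}\right)} = \frac{1}{-19365 - \frac{7}{47}} = \frac{1}{- \frac{910162}{47}} = - \frac{47}{910162}$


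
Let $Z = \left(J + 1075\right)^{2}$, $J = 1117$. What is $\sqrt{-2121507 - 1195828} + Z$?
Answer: $4804864 + i \sqrt{3317335} \approx 4.8049 \cdot 10^{6} + 1821.4 i$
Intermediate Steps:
$Z = 4804864$ ($Z = \left(1117 + 1075\right)^{2} = 2192^{2} = 4804864$)
$\sqrt{-2121507 - 1195828} + Z = \sqrt{-2121507 - 1195828} + 4804864 = \sqrt{-3317335} + 4804864 = i \sqrt{3317335} + 4804864 = 4804864 + i \sqrt{3317335}$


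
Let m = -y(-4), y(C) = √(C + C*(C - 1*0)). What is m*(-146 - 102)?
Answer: 496*√3 ≈ 859.10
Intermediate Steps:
y(C) = √(C + C²) (y(C) = √(C + C*(C + 0)) = √(C + C*C) = √(C + C²))
m = -2*√3 (m = -√(-4*(1 - 4)) = -√(-4*(-3)) = -√12 = -2*√3 ≈ -3.4641)
m*(-146 - 102) = (-2*√3)*(-146 - 102) = -2*√3*(-248) = 496*√3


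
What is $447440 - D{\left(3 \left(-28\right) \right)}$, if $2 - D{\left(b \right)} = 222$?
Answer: $447660$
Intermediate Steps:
$D{\left(b \right)} = -220$ ($D{\left(b \right)} = 2 - 222 = -220$)
$447440 - D{\left(3 \left(-28\right) \right)} = 447440 - -220 = 447440 + 220 = 447660$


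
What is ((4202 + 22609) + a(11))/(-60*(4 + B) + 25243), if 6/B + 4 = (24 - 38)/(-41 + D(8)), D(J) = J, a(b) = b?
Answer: 1582498/1481117 ≈ 1.0684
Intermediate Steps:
B = -99/59 (B = 6/(-4 + (24 - 38)/(-41 + 8)) = 6/(-4 - 14/(-33)) = 6/(-4 - 14*(-1/33)) = 6/(-4 + 14/33) = 6/(-118/33) = 6*(-33/118) = -99/59 ≈ -1.6780)
((4202 + 22609) + a(11))/(-60*(4 + B) + 25243) = ((4202 + 22609) + 11)/(-60*(4 - 99/59) + 25243) = (26811 + 11)/(-60*137/59 + 25243) = 26822/(-8220/59 + 25243) = 26822/(1481117/59) = 26822*(59/1481117) = 1582498/1481117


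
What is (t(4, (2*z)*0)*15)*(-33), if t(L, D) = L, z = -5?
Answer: -1980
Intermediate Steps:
(t(4, (2*z)*0)*15)*(-33) = (4*15)*(-33) = 60*(-33) = -1980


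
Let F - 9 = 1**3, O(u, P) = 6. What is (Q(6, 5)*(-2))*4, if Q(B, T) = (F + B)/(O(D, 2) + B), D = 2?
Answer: -32/3 ≈ -10.667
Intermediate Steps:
F = 10 (F = 9 + 1**3 = 9 + 1 = 10)
Q(B, T) = (10 + B)/(6 + B)
(Q(6, 5)*(-2))*4 = (((10 + 6)/(6 + 6))*(-2))*4 = ((16/12)*(-2))*4 = (((1/12)*16)*(-2))*4 = ((4/3)*(-2))*4 = -8/3*4 = -32/3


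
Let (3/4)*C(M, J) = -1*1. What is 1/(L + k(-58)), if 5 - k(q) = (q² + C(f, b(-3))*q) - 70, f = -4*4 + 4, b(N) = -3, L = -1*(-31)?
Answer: -3/10006 ≈ -0.00029982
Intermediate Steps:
L = 31
f = -12 (f = -16 + 4 = -12)
C(M, J) = -4/3 (C(M, J) = 4*(-1*1)/3 = (4/3)*(-1) = -4/3)
k(q) = 75 - q² + 4*q/3 (k(q) = 5 - ((q² - 4*q/3) - 70) = 5 - (-70 + q² - 4*q/3) = 5 + (70 - q² + 4*q/3) = 75 - q² + 4*q/3)
1/(L + k(-58)) = 1/(31 + (75 - 1*(-58)² + (4/3)*(-58))) = 1/(31 + (75 - 1*3364 - 232/3)) = 1/(31 + (75 - 3364 - 232/3)) = 1/(31 - 10099/3) = 1/(-10006/3) = -3/10006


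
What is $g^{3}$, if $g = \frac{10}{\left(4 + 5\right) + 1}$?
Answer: $1$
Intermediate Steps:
$g = 1$ ($g = \frac{10}{9 + 1} = \frac{10}{10} = 10 \cdot \frac{1}{10} = 1$)
$g^{3} = 1^{3} = 1$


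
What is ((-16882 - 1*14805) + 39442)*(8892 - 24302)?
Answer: -119504550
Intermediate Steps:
((-16882 - 1*14805) + 39442)*(8892 - 24302) = ((-16882 - 14805) + 39442)*(-15410) = (-31687 + 39442)*(-15410) = 7755*(-15410) = -119504550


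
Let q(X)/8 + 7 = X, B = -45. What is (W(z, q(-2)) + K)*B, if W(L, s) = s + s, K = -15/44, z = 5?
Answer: 285795/44 ≈ 6495.3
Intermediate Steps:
q(X) = -56 + 8*X
K = -15/44 (K = -15*1/44 = -15/44 ≈ -0.34091)
W(L, s) = 2*s
(W(z, q(-2)) + K)*B = (2*(-56 + 8*(-2)) - 15/44)*(-45) = (2*(-56 - 16) - 15/44)*(-45) = (2*(-72) - 15/44)*(-45) = (-144 - 15/44)*(-45) = -6351/44*(-45) = 285795/44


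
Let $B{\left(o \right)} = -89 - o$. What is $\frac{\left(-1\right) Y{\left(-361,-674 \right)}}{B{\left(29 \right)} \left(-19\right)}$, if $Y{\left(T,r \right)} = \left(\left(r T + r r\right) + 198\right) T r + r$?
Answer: $- \frac{84890794379}{1121} \approx -7.5728 \cdot 10^{7}$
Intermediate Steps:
$Y{\left(T,r \right)} = r + T r \left(198 + r^{2} + T r\right)$ ($Y{\left(T,r \right)} = \left(\left(T r + r^{2}\right) + 198\right) T r + r = \left(\left(r^{2} + T r\right) + 198\right) T r + r = \left(198 + r^{2} + T r\right) T r + r = T \left(198 + r^{2} + T r\right) r + r = T r \left(198 + r^{2} + T r\right) + r = r + T r \left(198 + r^{2} + T r\right)$)
$\frac{\left(-1\right) Y{\left(-361,-674 \right)}}{B{\left(29 \right)} \left(-19\right)} = \frac{\left(-1\right) \left(- 674 \left(1 + 198 \left(-361\right) - 361 \left(-674\right)^{2} - 674 \left(-361\right)^{2}\right)\right)}{\left(-89 - 29\right) \left(-19\right)} = \frac{\left(-1\right) \left(- 674 \left(1 - 71478 - 163993636 - 87836354\right)\right)}{\left(-89 - 29\right) \left(-19\right)} = \frac{\left(-1\right) \left(- 674 \left(1 - 71478 - 163993636 - 87836354\right)\right)}{\left(-118\right) \left(-19\right)} = \frac{\left(-1\right) \left(\left(-674\right) \left(-251901467\right)\right)}{2242} = \left(-1\right) 169781588758 \cdot \frac{1}{2242} = \left(-169781588758\right) \frac{1}{2242} = - \frac{84890794379}{1121}$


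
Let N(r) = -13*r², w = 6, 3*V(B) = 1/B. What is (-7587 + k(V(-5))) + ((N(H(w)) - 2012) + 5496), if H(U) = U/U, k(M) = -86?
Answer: -4202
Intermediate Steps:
V(B) = 1/(3*B)
H(U) = 1
(-7587 + k(V(-5))) + ((N(H(w)) - 2012) + 5496) = (-7587 - 86) + ((-13*1² - 2012) + 5496) = -7673 + ((-13*1 - 2012) + 5496) = -7673 + ((-13 - 2012) + 5496) = -7673 + (-2025 + 5496) = -7673 + 3471 = -4202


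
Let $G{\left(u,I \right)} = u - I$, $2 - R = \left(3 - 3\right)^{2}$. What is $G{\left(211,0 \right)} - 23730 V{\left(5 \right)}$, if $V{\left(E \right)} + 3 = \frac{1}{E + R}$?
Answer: $68011$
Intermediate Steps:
$R = 2$ ($R = 2 - \left(3 - 3\right)^{2} = 2 - 0^{2} = 2 - 0 = 2 + 0 = 2$)
$V{\left(E \right)} = -3 + \frac{1}{2 + E}$ ($V{\left(E \right)} = -3 + \frac{1}{E + 2} = -3 + \frac{1}{2 + E}$)
$G{\left(211,0 \right)} - 23730 V{\left(5 \right)} = \left(211 - 0\right) - 23730 \frac{-5 - 15}{2 + 5} = \left(211 + 0\right) - 23730 \frac{-5 - 15}{7} = 211 - 23730 \cdot \frac{1}{7} \left(-20\right) = 211 - 23730 \left(- \frac{20}{7}\right) = 211 - -67800 = 211 + 67800 = 68011$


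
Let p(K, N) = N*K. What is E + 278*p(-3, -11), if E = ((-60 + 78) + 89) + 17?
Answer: 9298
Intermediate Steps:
p(K, N) = K*N
E = 124 (E = (18 + 89) + 17 = 107 + 17 = 124)
E + 278*p(-3, -11) = 124 + 278*(-3*(-11)) = 124 + 278*33 = 124 + 9174 = 9298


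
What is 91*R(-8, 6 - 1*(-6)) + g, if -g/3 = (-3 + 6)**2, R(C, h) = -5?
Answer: -482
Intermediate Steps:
g = -27 (g = -3*(-3 + 6)**2 = -3*3**2 = -3*9 = -27)
91*R(-8, 6 - 1*(-6)) + g = 91*(-5) - 27 = -455 - 27 = -482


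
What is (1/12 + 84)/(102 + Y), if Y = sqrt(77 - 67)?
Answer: 17153/20788 - 1009*sqrt(10)/124728 ≈ 0.79956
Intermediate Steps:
Y = sqrt(10) ≈ 3.1623
(1/12 + 84)/(102 + Y) = (1/12 + 84)/(102 + sqrt(10)) = (1009/12)/(102 + sqrt(10)) = 1009/(12*(102 + sqrt(10)))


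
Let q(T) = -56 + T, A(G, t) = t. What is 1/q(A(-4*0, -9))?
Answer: -1/65 ≈ -0.015385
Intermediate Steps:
1/q(A(-4*0, -9)) = 1/(-56 - 9) = 1/(-65) = -1/65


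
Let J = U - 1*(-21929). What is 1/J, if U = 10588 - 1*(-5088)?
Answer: 1/37605 ≈ 2.6592e-5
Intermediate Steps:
U = 15676 (U = 10588 + 5088 = 15676)
J = 37605 (J = 15676 - 1*(-21929) = 15676 + 21929 = 37605)
1/J = 1/37605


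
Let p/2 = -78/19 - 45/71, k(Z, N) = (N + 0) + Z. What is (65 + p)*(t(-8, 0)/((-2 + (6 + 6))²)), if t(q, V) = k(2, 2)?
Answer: 74899/33725 ≈ 2.2209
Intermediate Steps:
k(Z, N) = N + Z
p = -12786/1349 (p = 2*(-78/19 - 45/71) = 2*(-6393/1349) = -12786/1349 ≈ -9.4781)
t(q, V) = 4 (t(q, V) = 2 + 2 = 4)
(65 + p)*(t(-8, 0)/((-2 + (6 + 6))²)) = (65 - 12786/1349)*(4/((-2 + (6 + 6))²)) = 74899*(4/((-2 + 12)²))/1349 = 74899*(4/(10²))/1349 = 74899*(4/100)/1349 = 74899*(4*(1/100))/1349 = (74899/1349)*(1/25) = 74899/33725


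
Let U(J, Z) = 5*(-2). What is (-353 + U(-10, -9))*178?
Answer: -64614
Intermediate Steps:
U(J, Z) = -10
(-353 + U(-10, -9))*178 = (-353 - 10)*178 = -363*178 = -64614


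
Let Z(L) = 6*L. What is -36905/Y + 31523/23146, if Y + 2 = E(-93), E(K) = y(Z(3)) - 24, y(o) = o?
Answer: 427227657/92584 ≈ 4614.5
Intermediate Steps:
E(K) = -6 (E(K) = 6*3 - 24 = 18 - 24 = -6)
Y = -8 (Y = -2 - 6 = -8)
-36905/Y + 31523/23146 = -36905/(-8) + 31523/23146 = -36905*(-1/8) + 31523*(1/23146) = 36905/8 + 31523/23146 = 427227657/92584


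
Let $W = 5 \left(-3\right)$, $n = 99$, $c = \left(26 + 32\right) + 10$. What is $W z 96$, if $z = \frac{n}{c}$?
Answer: $- \frac{35640}{17} \approx -2096.5$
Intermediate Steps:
$c = 68$ ($c = 58 + 10 = 68$)
$W = -15$
$z = \frac{99}{68} \approx 1.4559$
$W z 96 = \left(-15\right) \frac{99}{68} \cdot 96 = \left(- \frac{1485}{68}\right) 96 = - \frac{35640}{17}$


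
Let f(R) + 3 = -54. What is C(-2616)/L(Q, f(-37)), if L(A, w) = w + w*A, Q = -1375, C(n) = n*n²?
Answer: -994582272/4351 ≈ -2.2859e+5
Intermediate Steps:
C(n) = n³
f(R) = -57 (f(R) = -3 - 54 = -57)
L(A, w) = w + A*w
C(-2616)/L(Q, f(-37)) = (-2616)³/((-57*(1 - 1375))) = -17902480896/((-57*(-1374))) = -17902480896/78318 = -17902480896*1/78318 = -994582272/4351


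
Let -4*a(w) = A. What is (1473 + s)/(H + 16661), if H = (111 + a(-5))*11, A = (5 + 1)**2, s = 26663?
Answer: 28136/17783 ≈ 1.5822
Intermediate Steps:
A = 36 (A = 6**2 = 36)
a(w) = -9 (a(w) = -1/4*36 = -9)
H = 1122 (H = (111 - 9)*11 = 102*11 = 1122)
(1473 + s)/(H + 16661) = (1473 + 26663)/(1122 + 16661) = 28136/17783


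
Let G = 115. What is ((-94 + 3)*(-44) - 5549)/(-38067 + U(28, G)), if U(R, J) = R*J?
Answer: 1545/34847 ≈ 0.044337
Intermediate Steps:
U(R, J) = J*R
((-94 + 3)*(-44) - 5549)/(-38067 + U(28, G)) = ((-94 + 3)*(-44) - 5549)/(-38067 + 115*28) = (-91*(-44) - 5549)/(-38067 + 3220) = (4004 - 5549)/(-34847) = -1545*(-1/34847) = 1545/34847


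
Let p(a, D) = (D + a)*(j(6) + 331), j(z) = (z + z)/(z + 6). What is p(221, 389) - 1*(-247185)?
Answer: 449705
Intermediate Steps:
j(z) = 2*z/(6 + z) (j(z) = (2*z)/(6 + z) = 2*z/(6 + z))
p(a, D) = 332*D + 332*a (p(a, D) = (D + a)*(2*6/(6 + 6) + 331) = (D + a)*(2*6/12 + 331) = (D + a)*(2*6*(1/12) + 331) = (D + a)*(1 + 331) = (D + a)*332 = 332*D + 332*a)
p(221, 389) - 1*(-247185) = (332*389 + 332*221) - 1*(-247185) = (129148 + 73372) + 247185 = 202520 + 247185 = 449705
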